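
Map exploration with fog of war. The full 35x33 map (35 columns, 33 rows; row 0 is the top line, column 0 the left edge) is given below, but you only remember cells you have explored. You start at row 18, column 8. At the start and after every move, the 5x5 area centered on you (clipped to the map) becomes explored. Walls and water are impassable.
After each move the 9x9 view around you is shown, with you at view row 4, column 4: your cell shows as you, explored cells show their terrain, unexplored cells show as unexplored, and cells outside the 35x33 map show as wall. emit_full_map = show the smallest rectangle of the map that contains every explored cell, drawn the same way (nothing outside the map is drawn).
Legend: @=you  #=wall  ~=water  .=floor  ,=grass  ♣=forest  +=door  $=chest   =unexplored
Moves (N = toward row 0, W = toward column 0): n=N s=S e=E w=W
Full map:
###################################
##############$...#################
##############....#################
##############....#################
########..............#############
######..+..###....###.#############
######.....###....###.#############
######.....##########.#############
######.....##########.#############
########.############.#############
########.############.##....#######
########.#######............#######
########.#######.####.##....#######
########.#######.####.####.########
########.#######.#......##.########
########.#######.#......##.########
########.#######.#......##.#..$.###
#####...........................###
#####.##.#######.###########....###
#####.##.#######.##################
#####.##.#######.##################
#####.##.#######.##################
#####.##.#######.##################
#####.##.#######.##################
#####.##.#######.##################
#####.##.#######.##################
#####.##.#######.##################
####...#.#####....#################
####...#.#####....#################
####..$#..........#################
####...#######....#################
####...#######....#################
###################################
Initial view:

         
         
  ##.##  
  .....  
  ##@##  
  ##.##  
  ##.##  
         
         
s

         
  ##.##  
  .....  
  ##.##  
  ##@##  
  ##.##  
  ##.##  
         
         

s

  ##.##  
  .....  
  ##.##  
  ##.##  
  ##@##  
  ##.##  
  ##.##  
         
         

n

         
  ##.##  
  .....  
  ##.##  
  ##@##  
  ##.##  
  ##.##  
  ##.##  
         

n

         
         
  ##.##  
  .....  
  ##@##  
  ##.##  
  ##.##  
  ##.##  
  ##.##  

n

         
         
  ##.##  
  ##.##  
  ..@..  
  ##.##  
  ##.##  
  ##.##  
  ##.##  

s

         
  ##.##  
  ##.##  
  .....  
  ##@##  
  ##.##  
  ##.##  
  ##.##  
  ##.##  

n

         
         
  ##.##  
  ##.##  
  ..@..  
  ##.##  
  ##.##  
  ##.##  
  ##.##  

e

         
         
 ##.###  
 ##.###  
 ...@..  
 ##.###  
 ##.###  
 ##.##   
 ##.##   

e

         
         
##.####  
##.####  
....@..  
##.####  
##.####  
##.##    
##.##    

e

         
         
#.#####  
#.#####  
....@..  
#.#####  
#.#####  
#.##     
#.##     

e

         
         
.######  
.######  
....@..  
.######  
.######  
.##      
.##      

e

         
         
#######  
#######  
....@..  
#######  
#######  
##       
##       

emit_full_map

##.#######
##.#######
.......@..
##.#######
##.#######
##.##     
##.##     
##.##     

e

         
         
######.  
######.  
....@..  
######.  
######.  
#        
#        

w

         
         
#######. 
#######. 
....@... 
#######. 
#######. 
##       
##       

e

         
         
######.  
######.  
....@..  
######.  
######.  
#        
#        

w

         
         
#######. 
#######. 
....@... 
#######. 
#######. 
##       
##       


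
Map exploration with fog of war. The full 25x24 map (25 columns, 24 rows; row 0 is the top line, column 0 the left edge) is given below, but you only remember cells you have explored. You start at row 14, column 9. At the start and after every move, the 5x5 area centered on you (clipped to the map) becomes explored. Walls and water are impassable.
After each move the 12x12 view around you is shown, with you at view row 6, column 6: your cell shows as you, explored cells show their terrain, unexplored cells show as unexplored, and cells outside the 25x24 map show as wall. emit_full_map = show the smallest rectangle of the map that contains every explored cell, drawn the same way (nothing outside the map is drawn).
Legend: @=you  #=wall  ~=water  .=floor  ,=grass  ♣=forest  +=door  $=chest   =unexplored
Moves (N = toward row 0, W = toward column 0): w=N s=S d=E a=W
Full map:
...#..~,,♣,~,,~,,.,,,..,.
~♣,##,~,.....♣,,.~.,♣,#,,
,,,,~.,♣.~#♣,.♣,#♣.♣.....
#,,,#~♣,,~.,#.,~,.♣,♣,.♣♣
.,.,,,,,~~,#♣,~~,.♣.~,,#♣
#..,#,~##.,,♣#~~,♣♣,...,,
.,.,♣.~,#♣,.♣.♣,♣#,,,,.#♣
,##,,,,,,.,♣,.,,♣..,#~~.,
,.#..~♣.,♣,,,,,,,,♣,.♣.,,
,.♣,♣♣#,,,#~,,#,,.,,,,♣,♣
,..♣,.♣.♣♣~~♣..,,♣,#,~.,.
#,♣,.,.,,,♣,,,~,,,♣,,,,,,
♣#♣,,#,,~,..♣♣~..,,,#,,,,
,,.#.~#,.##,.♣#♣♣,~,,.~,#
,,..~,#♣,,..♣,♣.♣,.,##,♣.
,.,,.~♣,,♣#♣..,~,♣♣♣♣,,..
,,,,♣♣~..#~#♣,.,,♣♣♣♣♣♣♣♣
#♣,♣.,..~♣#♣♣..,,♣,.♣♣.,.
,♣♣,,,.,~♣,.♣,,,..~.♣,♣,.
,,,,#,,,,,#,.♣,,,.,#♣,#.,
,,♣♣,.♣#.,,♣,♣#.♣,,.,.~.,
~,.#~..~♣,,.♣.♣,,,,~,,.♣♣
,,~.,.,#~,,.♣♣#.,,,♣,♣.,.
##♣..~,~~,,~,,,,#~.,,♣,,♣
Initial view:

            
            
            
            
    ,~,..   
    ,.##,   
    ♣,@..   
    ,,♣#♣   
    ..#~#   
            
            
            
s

            
            
            
    ,~,..   
    ,.##,   
    ♣,,..   
    ,,@#♣   
    ..#~#   
    .~♣#♣   
            
            
            

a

            
            
            
     ,~,..  
    #,.##,  
    #♣,,..  
    ♣,@♣#♣  
    ~..#~#  
    ..~♣#♣  
            
            
            

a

            
            
            
      ,~,.. 
    ~#,.##, 
    ,#♣,,.. 
    ~♣@,♣#♣ 
    ♣~..#~# 
    ,..~♣#♣ 
            
            
            

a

            
            
            
       ,~,..
    .~#,.##,
    ~,#♣,,..
    .~@,,♣#♣
    ♣♣~..#~#
    .,..~♣#♣
            
            
            

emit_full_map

   ,~,..
.~#,.##,
~,#♣,,..
.~@,,♣#♣
♣♣~..#~#
.,..~♣#♣

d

            
            
            
      ,~,.. 
   .~#,.##, 
   ~,#♣,,.. 
   .~♣@,♣#♣ 
   ♣♣~..#~# 
   .,..~♣#♣ 
            
            
            

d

            
            
            
     ,~,..  
  .~#,.##,  
  ~,#♣,,..  
  .~♣,@♣#♣  
  ♣♣~..#~#  
  .,..~♣#♣  
            
            
            

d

            
            
            
    ,~,..   
 .~#,.##,   
 ~,#♣,,..   
 .~♣,,@#♣   
 ♣♣~..#~#   
 .,..~♣#♣   
            
            
            

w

            
            
            
            
    ,~,..   
 .~#,.##,   
 ~,#♣,@..   
 .~♣,,♣#♣   
 ♣♣~..#~#   
 .,..~♣#♣   
            
            

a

            
            
            
            
    ,,~,..  
  .~#,.##,  
  ~,#♣@,..  
  .~♣,,♣#♣  
  ♣♣~..#~#  
  .,..~♣#♣  
            
            

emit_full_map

  ,,~,..
.~#,.##,
~,#♣@,..
.~♣,,♣#♣
♣♣~..#~#
.,..~♣#♣

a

            
            
            
            
    #,,~,.. 
   .~#,.##, 
   ~,#@,,.. 
   .~♣,,♣#♣ 
   ♣♣~..#~# 
   .,..~♣#♣ 
            
            

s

            
            
            
    #,,~,.. 
   .~#,.##, 
   ~,#♣,,.. 
   .~♣@,♣#♣ 
   ♣♣~..#~# 
   .,..~♣#♣ 
            
            
            

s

            
            
    #,,~,.. 
   .~#,.##, 
   ~,#♣,,.. 
   .~♣,,♣#♣ 
   ♣♣~@.#~# 
   .,..~♣#♣ 
    ,.,~♣   
            
            
            

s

            
    #,,~,.. 
   .~#,.##, 
   ~,#♣,,.. 
   .~♣,,♣#♣ 
   ♣♣~..#~# 
   .,.@~♣#♣ 
    ,.,~♣   
    ,,,,,   
            
            
            

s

    #,,~,.. 
   .~#,.##, 
   ~,#♣,,.. 
   .~♣,,♣#♣ 
   ♣♣~..#~# 
   .,..~♣#♣ 
    ,.@~♣   
    ,,,,,   
    .♣#.,   
            
            
            

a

     #,,~,..
    .~#,.##,
    ~,#♣,,..
    .~♣,,♣#♣
    ♣♣~..#~#
    .,..~♣#♣
    ,,@,~♣  
    #,,,,,  
    ,.♣#.,  
            
            
            

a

#     #,,~,.
#    .~#,.##
#    ~,#♣,,.
#    .~♣,,♣#
#   ,♣♣~..#~
#   ♣.,..~♣#
#   ,,@.,~♣ 
#   ,#,,,,, 
#   ♣,.♣#., 
#           
#           
#           

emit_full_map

  #,,~,..
 .~#,.##,
 ~,#♣,,..
 .~♣,,♣#♣
,♣♣~..#~#
♣.,..~♣#♣
,,@.,~♣  
,#,,,,,  
♣,.♣#.,  

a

##     #,,~,
##    .~#,.#
##    ~,#♣,,
##    .~♣,,♣
##  ,,♣♣~..#
##  ,♣.,..~♣
##  ♣,@,.,~♣
##  ,,#,,,,,
##  ♣♣,.♣#.,
##          
##          
##          

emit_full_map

   #,,~,..
  .~#,.##,
  ~,#♣,,..
  .~♣,,♣#♣
,,♣♣~..#~#
,♣.,..~♣#♣
♣,@,.,~♣  
,,#,,,,,  
♣♣,.♣#.,  


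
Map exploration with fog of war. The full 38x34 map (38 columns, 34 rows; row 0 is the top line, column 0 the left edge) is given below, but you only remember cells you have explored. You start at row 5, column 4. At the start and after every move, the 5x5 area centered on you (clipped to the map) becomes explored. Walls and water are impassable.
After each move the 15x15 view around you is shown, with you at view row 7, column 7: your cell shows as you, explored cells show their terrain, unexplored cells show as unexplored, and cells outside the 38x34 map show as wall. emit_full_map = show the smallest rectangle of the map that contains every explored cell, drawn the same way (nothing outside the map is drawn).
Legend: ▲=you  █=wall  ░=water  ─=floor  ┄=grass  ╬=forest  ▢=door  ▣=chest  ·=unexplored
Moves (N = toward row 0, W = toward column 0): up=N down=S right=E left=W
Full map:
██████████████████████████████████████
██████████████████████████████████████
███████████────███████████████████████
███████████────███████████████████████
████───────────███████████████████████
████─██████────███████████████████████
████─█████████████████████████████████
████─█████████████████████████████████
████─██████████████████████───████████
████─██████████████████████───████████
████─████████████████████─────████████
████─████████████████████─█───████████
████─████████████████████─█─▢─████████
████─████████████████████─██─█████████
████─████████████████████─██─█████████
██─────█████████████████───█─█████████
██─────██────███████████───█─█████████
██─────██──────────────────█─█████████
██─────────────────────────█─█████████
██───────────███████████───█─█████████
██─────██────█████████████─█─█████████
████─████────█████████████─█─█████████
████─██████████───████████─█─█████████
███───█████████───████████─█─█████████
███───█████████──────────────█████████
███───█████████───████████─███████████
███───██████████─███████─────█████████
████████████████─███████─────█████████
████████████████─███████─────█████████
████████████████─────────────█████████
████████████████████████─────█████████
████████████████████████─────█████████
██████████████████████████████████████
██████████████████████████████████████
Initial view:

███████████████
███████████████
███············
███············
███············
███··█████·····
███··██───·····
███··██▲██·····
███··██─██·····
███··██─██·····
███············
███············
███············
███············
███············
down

███████████████
███············
███············
███············
███··█████·····
███··██───·····
███··██─██·····
███··██▲██·····
███··██─██·····
███··██─██·····
███············
███············
███············
███············
███············

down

███············
███············
███············
███··█████·····
███··██───·····
███··██─██·····
███··██─██·····
███··██▲██·····
███··██─██·····
███··██─██·····
███············
███············
███············
███············
███············

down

███············
███············
███··█████·····
███··██───·····
███··██─██·····
███··██─██·····
███··██─██·····
███··██▲██·····
███··██─██·····
███··██─██·····
███············
███············
███············
███············
███············

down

███············
███··█████·····
███··██───·····
███··██─██·····
███··██─██·····
███··██─██·····
███··██─██·····
███··██▲██·····
███··██─██·····
███··██─██·····
███············
███············
███············
███············
███············

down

███··█████·····
███··██───·····
███··██─██·····
███··██─██·····
███··██─██·····
███··██─██·····
███··██─██·····
███··██▲██·····
███··██─██·····
███··██─██·····
███············
███············
███············
███············
███············

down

███··██───·····
███··██─██·····
███··██─██·····
███··██─██·····
███··██─██·····
███··██─██·····
███··██─██·····
███··██▲██·····
███··██─██·····
███··██─██·····
███············
███············
███············
███············
███············

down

███··██─██·····
███··██─██·····
███··██─██·····
███··██─██·····
███··██─██·····
███··██─██·····
███··██─██·····
███··██▲██·····
███··██─██·····
███··██─██·····
███············
███············
███············
███············
███············

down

███··██─██·····
███··██─██·····
███··██─██·····
███··██─██·····
███··██─██·····
███··██─██·····
███··██─██·····
███··██▲██·····
███··██─██·····
███··─────·····
███············
███············
███············
███············
███············

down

███··██─██·····
███··██─██·····
███··██─██·····
███··██─██·····
███··██─██·····
███··██─██·····
███··██─██·····
███··██▲██·····
███··─────·····
███··─────·····
███············
███············
███············
███············
███············

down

███··██─██·····
███··██─██·····
███··██─██·····
███··██─██·····
███··██─██·····
███··██─██·····
███··██─██·····
███··──▲──·····
███··─────·····
███··─────·····
███············
███············
███············
███············
███············

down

███··██─██·····
███··██─██·····
███··██─██·····
███··██─██·····
███··██─██·····
███··██─██·····
███··─────·····
███··──▲──·····
███··─────·····
███··─────·····
███············
███············
███············
███············
███············

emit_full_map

█████
██───
██─██
██─██
██─██
██─██
██─██
██─██
██─██
██─██
██─██
██─██
─────
──▲──
─────
─────

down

███··██─██·····
███··██─██·····
███··██─██·····
███··██─██·····
███··██─██·····
███··─────·····
███··─────·····
███··──▲──·····
███··─────·····
███··─────·····
███············
███············
███············
███············
███············

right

██··██─██······
██··██─██······
██··██─██······
██··██─██······
██··██─██······
██··─────█·····
██··─────█·····
██··───▲─█·····
██··──────·····
██··──────·····
██·············
██·············
██·············
██·············
██·············

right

█··██─██·······
█··██─██·······
█··██─██·······
█··██─██·······
█··██─██·······
█··─────██·····
█··─────██·····
█··────▲██·····
█··───────·····
█··───────·····
█··············
█··············
█··············
█··············
█··············

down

█··██─██·······
█··██─██·······
█··██─██·······
█··██─██·······
█··─────██·····
█··─────██·····
█··─────██·····
█··────▲──·····
█··───────·····
█····───██·····
█··············
█··············
█··············
█··············
█··············

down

█··██─██·······
█··██─██·······
█··██─██·······
█··─────██·····
█··─────██·····
█··─────██·····
█··───────·····
█··────▲──·····
█····───██·····
█····─████·····
█··············
█··············
█··············
█··············
█··············

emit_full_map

█████··
██───··
██─██··
██─██··
██─██··
██─██··
██─██··
██─██··
██─██··
██─██··
██─██··
██─██··
─────██
─────██
─────██
───────
────▲──
··───██
··─████


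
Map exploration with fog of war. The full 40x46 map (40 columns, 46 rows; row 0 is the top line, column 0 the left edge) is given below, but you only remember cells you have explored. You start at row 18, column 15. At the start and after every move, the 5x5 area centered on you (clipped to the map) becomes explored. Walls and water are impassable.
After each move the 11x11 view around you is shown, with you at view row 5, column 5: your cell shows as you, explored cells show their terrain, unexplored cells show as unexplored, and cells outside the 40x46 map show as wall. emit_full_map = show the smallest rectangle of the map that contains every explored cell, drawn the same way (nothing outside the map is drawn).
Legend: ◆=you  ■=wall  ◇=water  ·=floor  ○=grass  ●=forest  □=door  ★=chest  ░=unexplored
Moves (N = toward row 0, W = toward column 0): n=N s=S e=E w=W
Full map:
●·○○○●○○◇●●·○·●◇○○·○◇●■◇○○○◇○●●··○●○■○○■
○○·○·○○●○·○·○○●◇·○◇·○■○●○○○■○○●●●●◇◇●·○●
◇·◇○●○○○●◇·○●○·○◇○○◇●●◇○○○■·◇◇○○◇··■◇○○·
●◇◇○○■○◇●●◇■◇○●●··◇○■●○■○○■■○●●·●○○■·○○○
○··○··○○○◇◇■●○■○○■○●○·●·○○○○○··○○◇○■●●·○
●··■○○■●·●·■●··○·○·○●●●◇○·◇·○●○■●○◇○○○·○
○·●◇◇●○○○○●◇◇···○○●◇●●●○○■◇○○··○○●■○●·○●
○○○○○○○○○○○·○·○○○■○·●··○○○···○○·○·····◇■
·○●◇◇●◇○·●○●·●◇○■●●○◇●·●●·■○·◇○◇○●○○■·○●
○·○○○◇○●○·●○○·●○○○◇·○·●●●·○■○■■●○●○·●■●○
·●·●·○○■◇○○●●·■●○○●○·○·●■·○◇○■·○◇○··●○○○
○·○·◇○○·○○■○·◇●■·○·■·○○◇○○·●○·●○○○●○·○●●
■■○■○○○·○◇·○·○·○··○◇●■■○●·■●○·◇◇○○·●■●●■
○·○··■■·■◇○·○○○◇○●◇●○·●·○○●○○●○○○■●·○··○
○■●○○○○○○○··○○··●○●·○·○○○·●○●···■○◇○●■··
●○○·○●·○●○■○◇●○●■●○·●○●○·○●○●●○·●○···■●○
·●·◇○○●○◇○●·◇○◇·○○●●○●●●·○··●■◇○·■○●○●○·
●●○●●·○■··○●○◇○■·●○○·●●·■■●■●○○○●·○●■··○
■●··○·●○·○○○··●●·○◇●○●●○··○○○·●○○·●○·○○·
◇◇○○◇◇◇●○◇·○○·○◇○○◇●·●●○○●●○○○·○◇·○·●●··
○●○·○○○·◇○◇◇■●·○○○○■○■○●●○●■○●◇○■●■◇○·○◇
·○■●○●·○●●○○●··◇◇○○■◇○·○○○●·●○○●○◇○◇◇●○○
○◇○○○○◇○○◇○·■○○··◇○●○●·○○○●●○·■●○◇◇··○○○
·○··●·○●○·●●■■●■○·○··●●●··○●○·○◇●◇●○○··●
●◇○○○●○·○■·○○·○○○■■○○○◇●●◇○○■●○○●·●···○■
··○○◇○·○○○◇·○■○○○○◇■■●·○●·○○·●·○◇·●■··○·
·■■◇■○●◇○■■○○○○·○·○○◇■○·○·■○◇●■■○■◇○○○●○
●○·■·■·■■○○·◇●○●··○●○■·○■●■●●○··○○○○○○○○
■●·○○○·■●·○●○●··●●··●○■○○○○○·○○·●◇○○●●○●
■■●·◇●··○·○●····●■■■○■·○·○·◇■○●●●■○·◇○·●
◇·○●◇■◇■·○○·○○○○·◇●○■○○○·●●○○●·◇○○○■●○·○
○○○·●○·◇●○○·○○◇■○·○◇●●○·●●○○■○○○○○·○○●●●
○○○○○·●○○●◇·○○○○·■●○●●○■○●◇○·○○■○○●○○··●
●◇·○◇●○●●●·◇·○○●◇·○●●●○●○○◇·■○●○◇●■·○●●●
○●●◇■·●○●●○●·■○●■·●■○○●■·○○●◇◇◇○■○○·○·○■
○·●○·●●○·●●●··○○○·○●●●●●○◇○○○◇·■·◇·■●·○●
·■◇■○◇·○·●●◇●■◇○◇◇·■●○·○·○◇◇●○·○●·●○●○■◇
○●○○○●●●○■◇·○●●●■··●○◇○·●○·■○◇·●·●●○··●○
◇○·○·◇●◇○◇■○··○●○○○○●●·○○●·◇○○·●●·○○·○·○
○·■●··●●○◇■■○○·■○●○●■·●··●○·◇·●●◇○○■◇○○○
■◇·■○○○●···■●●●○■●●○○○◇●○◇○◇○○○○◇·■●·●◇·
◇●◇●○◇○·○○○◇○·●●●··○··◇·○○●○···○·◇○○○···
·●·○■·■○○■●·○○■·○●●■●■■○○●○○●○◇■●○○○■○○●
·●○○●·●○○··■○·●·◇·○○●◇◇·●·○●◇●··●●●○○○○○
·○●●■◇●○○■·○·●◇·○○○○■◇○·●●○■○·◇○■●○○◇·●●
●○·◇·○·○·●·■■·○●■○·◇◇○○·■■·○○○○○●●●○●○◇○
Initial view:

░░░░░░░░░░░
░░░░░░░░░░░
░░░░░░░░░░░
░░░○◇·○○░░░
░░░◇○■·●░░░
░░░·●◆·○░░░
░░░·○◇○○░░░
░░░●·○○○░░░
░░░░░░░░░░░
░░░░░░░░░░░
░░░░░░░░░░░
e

░░░░░░░░░░░
░░░░░░░░░░░
░░░░░░░░░░░
░░○◇·○○●░░░
░░◇○■·●○░░░
░░·●●◆○◇░░░
░░·○◇○○◇░░░
░░●·○○○○░░░
░░░░░░░░░░░
░░░░░░░░░░░
░░░░░░░░░░░

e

░░░░░░░░░░░
░░░░░░░░░░░
░░░░░░░░░░░
░○◇·○○●●░░░
░◇○■·●○○░░░
░·●●·◆◇●░░░
░·○◇○○◇●░░░
░●·○○○○■░░░
░░░░░░░░░░░
░░░░░░░░░░░
░░░░░░░░░░░

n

░░░░░░░░░░░
░░░░░░░░░░░
░░░░░░░░░░░
░░░●■●○·░░░
░○◇·○○●●░░░
░◇○■·◆○○░░░
░·●●·○◇●░░░
░·○◇○○◇●░░░
░●·○○○○■░░░
░░░░░░░░░░░
░░░░░░░░░░░

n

░░░░░░░░░░░
░░░░░░░░░░░
░░░░░░░░░░░
░░░·●○●·░░░
░░░●■●○·░░░
░○◇·○◆●●░░░
░◇○■·●○○░░░
░·●●·○◇●░░░
░·○◇○○◇●░░░
░●·○○○○■░░░
░░░░░░░░░░░

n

░░░░░░░░░░░
░░░░░░░░░░░
░░░░░░░░░░░
░░░◇○●◇●░░░
░░░·●○●·░░░
░░░●■◆○·░░░
░○◇·○○●●░░░
░◇○■·●○○░░░
░·●●·○◇●░░░
░·○◇○○◇●░░░
░●·○○○○■░░░

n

░░░░░░░░░░░
░░░░░░░░░░░
░░░░░░░░░░░
░░░○··○◇░░░
░░░◇○●◇●░░░
░░░·●◆●·░░░
░░░●■●○·░░░
░○◇·○○●●░░░
░◇○■·●○○░░░
░·●●·○◇●░░░
░·○◇○○◇●░░░

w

░░░░░░░░░░░
░░░░░░░░░░░
░░░░░░░░░░░
░░░·○··○◇░░
░░░○◇○●◇●░░
░░░··◆○●·░░
░░░○●■●○·░░
░░○◇·○○●●░░
░░◇○■·●○○░░
░░·●●·○◇●░░
░░·○◇○○◇●░░

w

░░░░░░░░░░░
░░░░░░░░░░░
░░░░░░░░░░░
░░░○·○··○◇░
░░░○○◇○●◇●░
░░░○·◆●○●·░
░░░●○●■●○·░
░░░○◇·○○●●░
░░░◇○■·●○○░
░░░·●●·○◇●░
░░░·○◇○○◇●░

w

░░░░░░░░░░░
░░░░░░░░░░░
░░░░░░░░░░░
░░░·○·○··○◇
░░░○○○◇○●◇●
░░░○○◆·●○●·
░░░◇●○●■●○·
░░░◇○◇·○○●●
░░░░◇○■·●○○
░░░░·●●·○◇●
░░░░·○◇○○◇●

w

░░░░░░░░░░░
░░░░░░░░░░░
░░░░░░░░░░░
░░░○·○·○··○
░░░·○○○◇○●◇
░░░·○◆··●○●
░░░○◇●○●■●○
░░░·◇○◇·○○●
░░░░░◇○■·●○
░░░░░·●●·○◇
░░░░░·○◇○○◇

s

░░░░░░░░░░░
░░░░░░░░░░░
░░░○·○·○··○
░░░·○○○◇○●◇
░░░·○○··●○●
░░░○◇◆○●■●○
░░░·◇○◇·○○●
░░░●○◇○■·●○
░░░░░·●●·○◇
░░░░░·○◇○○◇
░░░░░●·○○○○

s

░░░░░░░░░░░
░░░○·○·○··○
░░░·○○○◇○●◇
░░░·○○··●○●
░░░○◇●○●■●○
░░░·◇◆◇·○○●
░░░●○◇○■·●○
░░░○··●●·○◇
░░░░░·○◇○○◇
░░░░░●·○○○○
░░░░░░░░░░░

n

░░░░░░░░░░░
░░░░░░░░░░░
░░░○·○·○··○
░░░·○○○◇○●◇
░░░·○○··●○●
░░░○◇◆○●■●○
░░░·◇○◇·○○●
░░░●○◇○■·●○
░░░○··●●·○◇
░░░░░·○◇○○◇
░░░░░●·○○○○

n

░░░░░░░░░░░
░░░░░░░░░░░
░░░░░░░░░░░
░░░○·○·○··○
░░░·○○○◇○●◇
░░░·○◆··●○●
░░░○◇●○●■●○
░░░·◇○◇·○○●
░░░●○◇○■·●○
░░░○··●●·○◇
░░░░░·○◇○○◇

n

░░░░░░░░░░░
░░░░░░░░░░░
░░░░░░░░░░░
░░░○·◇●■░░░
░░░○·○·○··○
░░░·○◆○◇○●◇
░░░·○○··●○●
░░░○◇●○●■●○
░░░·◇○◇·○○●
░░░●○◇○■·●○
░░░○··●●·○◇

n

░░░░░░░░░░░
░░░░░░░░░░░
░░░░░░░░░░░
░░░●●·■●░░░
░░░○·◇●■░░░
░░░○·◆·○··○
░░░·○○○◇○●◇
░░░·○○··●○●
░░░○◇●○●■●○
░░░·◇○◇·○○●
░░░●○◇○■·●○

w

░░░░░░░░░░░
░░░░░░░░░░░
░░░░░░░░░░░
░░░○●●·■●░░
░░░■○·◇●■░░
░░░·○◆○·○··
░░░○·○○○◇○●
░░░··○○··●○
░░░░○◇●○●■●
░░░░·◇○◇·○○
░░░░●○◇○■·●

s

░░░░░░░░░░░
░░░░░░░░░░░
░░░○●●·■●░░
░░░■○·◇●■░░
░░░·○·○·○··
░░░○·◆○○◇○●
░░░··○○··●○
░░░■○◇●○●■●
░░░░·◇○◇·○○
░░░░●○◇○■·●
░░░░○··●●·○

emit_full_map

○●●·■●░░░░
■○·◇●■░░░░
·○·○·○··○◇
○·◆○○◇○●◇●
··○○··●○●·
■○◇●○●■●○·
░·◇○◇·○○●●
░●○◇○■·●○○
░○··●●·○◇●
░░░·○◇○○◇●
░░░●·○○○○■

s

░░░░░░░░░░░
░░░○●●·■●░░
░░░■○·◇●■░░
░░░·○·○·○··
░░░○·○○○◇○●
░░░··◆○··●○
░░░■○◇●○●■●
░░░●·◇○◇·○○
░░░░●○◇○■·●
░░░░○··●●·○
░░░░░░·○◇○○

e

░░░░░░░░░░░
░░○●●·■●░░░
░░■○·◇●■░░░
░░·○·○·○··○
░░○·○○○◇○●◇
░░··○◆··●○●
░░■○◇●○●■●○
░░●·◇○◇·○○●
░░░●○◇○■·●○
░░░○··●●·○◇
░░░░░·○◇○○◇

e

░░░░░░░░░░░
░○●●·■●░░░░
░■○·◇●■░░░░
░·○·○·○··○◇
░○·○○○◇○●◇●
░··○○◆·●○●·
░■○◇●○●■●○·
░●·◇○◇·○○●●
░░●○◇○■·●○○
░░○··●●·○◇●
░░░░·○◇○○◇●

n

░░░░░░░░░░░
░░░░░░░░░░░
░○●●·■●░░░░
░■○·◇●■·░░░
░·○·○·○··○◇
░○·○○◆◇○●◇●
░··○○··●○●·
░■○◇●○●■●○·
░●·◇○◇·○○●●
░░●○◇○■·●○○
░░○··●●·○◇●

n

░░░░░░░░░░░
░░░░░░░░░░░
░░░░░░░░░░░
░○●●·■●○░░░
░■○·◇●■·░░░
░·○·○◆○··○◇
░○·○○○◇○●◇●
░··○○··●○●·
░■○◇●○●■●○·
░●·◇○◇·○○●●
░░●○◇○■·●○○

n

░░░░░░░░░░░
░░░░░░░░░░░
░░░░░░░░░░░
░░░○·●○○░░░
░○●●·■●○░░░
░■○·◇◆■·░░░
░·○·○·○··○◇
░○·○○○◇○●◇●
░··○○··●○●·
░■○◇●○●■●○·
░●·◇○◇·○○●●

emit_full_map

░░○·●○○░░░
○●●·■●○░░░
■○·◇◆■·░░░
·○·○·○··○◇
○·○○○◇○●◇●
··○○··●○●·
■○◇●○●■●○·
●·◇○◇·○○●●
░●○◇○■·●○○
░○··●●·○◇●
░░░·○◇○○◇●
░░░●·○○○○■


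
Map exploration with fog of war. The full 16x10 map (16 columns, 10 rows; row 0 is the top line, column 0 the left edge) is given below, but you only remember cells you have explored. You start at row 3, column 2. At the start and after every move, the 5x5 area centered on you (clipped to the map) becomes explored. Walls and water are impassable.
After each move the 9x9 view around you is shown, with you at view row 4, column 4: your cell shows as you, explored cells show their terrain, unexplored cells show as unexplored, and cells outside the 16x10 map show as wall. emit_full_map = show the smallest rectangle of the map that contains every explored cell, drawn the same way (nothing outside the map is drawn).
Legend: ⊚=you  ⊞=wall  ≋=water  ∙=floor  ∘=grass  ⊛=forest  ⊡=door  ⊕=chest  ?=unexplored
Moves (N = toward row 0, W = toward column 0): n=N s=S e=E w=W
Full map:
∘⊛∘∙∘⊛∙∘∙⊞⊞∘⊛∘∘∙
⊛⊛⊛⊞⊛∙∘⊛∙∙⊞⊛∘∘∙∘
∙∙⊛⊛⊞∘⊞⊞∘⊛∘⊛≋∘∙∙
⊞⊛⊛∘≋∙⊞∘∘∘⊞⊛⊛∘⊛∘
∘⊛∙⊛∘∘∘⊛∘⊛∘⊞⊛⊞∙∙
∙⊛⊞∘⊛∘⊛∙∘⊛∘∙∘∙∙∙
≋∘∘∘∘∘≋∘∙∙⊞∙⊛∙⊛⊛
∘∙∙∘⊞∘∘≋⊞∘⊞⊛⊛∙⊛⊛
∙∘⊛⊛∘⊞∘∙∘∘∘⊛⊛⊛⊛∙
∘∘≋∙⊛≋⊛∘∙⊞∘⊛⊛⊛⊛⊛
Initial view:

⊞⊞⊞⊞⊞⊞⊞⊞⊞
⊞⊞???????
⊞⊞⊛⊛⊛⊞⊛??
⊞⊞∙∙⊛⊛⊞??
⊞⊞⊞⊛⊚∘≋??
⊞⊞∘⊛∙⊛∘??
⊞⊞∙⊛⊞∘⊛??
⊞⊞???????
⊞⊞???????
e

⊞⊞⊞⊞⊞⊞⊞⊞⊞
⊞????????
⊞⊛⊛⊛⊞⊛∙??
⊞∙∙⊛⊛⊞∘??
⊞⊞⊛⊛⊚≋∙??
⊞∘⊛∙⊛∘∘??
⊞∙⊛⊞∘⊛∘??
⊞????????
⊞????????

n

⊞⊞⊞⊞⊞⊞⊞⊞⊞
⊞⊞⊞⊞⊞⊞⊞⊞⊞
⊞?⊛∘∙∘⊛??
⊞⊛⊛⊛⊞⊛∙??
⊞∙∙⊛⊚⊞∘??
⊞⊞⊛⊛∘≋∙??
⊞∘⊛∙⊛∘∘??
⊞∙⊛⊞∘⊛∘??
⊞????????

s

⊞⊞⊞⊞⊞⊞⊞⊞⊞
⊞?⊛∘∙∘⊛??
⊞⊛⊛⊛⊞⊛∙??
⊞∙∙⊛⊛⊞∘??
⊞⊞⊛⊛⊚≋∙??
⊞∘⊛∙⊛∘∘??
⊞∙⊛⊞∘⊛∘??
⊞????????
⊞????????

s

⊞?⊛∘∙∘⊛??
⊞⊛⊛⊛⊞⊛∙??
⊞∙∙⊛⊛⊞∘??
⊞⊞⊛⊛∘≋∙??
⊞∘⊛∙⊚∘∘??
⊞∙⊛⊞∘⊛∘??
⊞?∘∘∘∘∘??
⊞????????
⊞????????

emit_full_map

?⊛∘∙∘⊛
⊛⊛⊛⊞⊛∙
∙∙⊛⊛⊞∘
⊞⊛⊛∘≋∙
∘⊛∙⊚∘∘
∙⊛⊞∘⊛∘
?∘∘∘∘∘

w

⊞⊞?⊛∘∙∘⊛?
⊞⊞⊛⊛⊛⊞⊛∙?
⊞⊞∙∙⊛⊛⊞∘?
⊞⊞⊞⊛⊛∘≋∙?
⊞⊞∘⊛⊚⊛∘∘?
⊞⊞∙⊛⊞∘⊛∘?
⊞⊞≋∘∘∘∘∘?
⊞⊞???????
⊞⊞???????

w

⊞⊞⊞?⊛∘∙∘⊛
⊞⊞⊞⊛⊛⊛⊞⊛∙
⊞⊞⊞∙∙⊛⊛⊞∘
⊞⊞⊞⊞⊛⊛∘≋∙
⊞⊞⊞∘⊚∙⊛∘∘
⊞⊞⊞∙⊛⊞∘⊛∘
⊞⊞⊞≋∘∘∘∘∘
⊞⊞⊞??????
⊞⊞⊞??????

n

⊞⊞⊞⊞⊞⊞⊞⊞⊞
⊞⊞⊞?⊛∘∙∘⊛
⊞⊞⊞⊛⊛⊛⊞⊛∙
⊞⊞⊞∙∙⊛⊛⊞∘
⊞⊞⊞⊞⊚⊛∘≋∙
⊞⊞⊞∘⊛∙⊛∘∘
⊞⊞⊞∙⊛⊞∘⊛∘
⊞⊞⊞≋∘∘∘∘∘
⊞⊞⊞??????

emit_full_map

?⊛∘∙∘⊛
⊛⊛⊛⊞⊛∙
∙∙⊛⊛⊞∘
⊞⊚⊛∘≋∙
∘⊛∙⊛∘∘
∙⊛⊞∘⊛∘
≋∘∘∘∘∘
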